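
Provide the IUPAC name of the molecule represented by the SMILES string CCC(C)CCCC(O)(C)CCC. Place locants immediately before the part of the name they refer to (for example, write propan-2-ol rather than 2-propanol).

The longest carbon chain that includes the –OH group has 10 carbons, so the parent hydride is decane.
An alcohol (–OH) is the principal characteristic group, giving the suffix -ol.
The numbering direction is chosen so that numbering from this end puts the hydroxyl group at C-4 rather than C-7.
That gives the hydroxyl at C-4; methyl groups at C-4 and C-8.
The name is 4,8-dimethyldecan-4-ol.

4,8-dimethyldecan-4-ol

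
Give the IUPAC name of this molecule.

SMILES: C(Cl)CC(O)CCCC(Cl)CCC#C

1,7-dichloroundec-10-yn-3-ol

The longest carbon chain that includes the –OH group and the multiple bond has 11 carbons, so the parent hydride is undecane.
The highest-priority functional group is an alcohol (–OH), so the name ends in -ol.
There is one C≡C triple bond, indicated by the ending -yne.
Number the chain so that numbering from this end puts the hydroxyl group at C-3 rather than C-9.
That gives the hydroxyl at C-3; the triple bond between C-10 and C-11; chloro groups at C-1 and C-7.
Putting it together: 1,7-dichloroundec-10-yn-3-ol.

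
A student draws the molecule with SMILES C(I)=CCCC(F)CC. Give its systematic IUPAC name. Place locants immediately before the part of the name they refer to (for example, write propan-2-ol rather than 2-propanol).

5-fluoro-1-iodohept-1-ene

Counting along the main chain through the multiple bond gives 7 carbons: the parent is heptane.
The chain contains a C=C double bond, so the unsaturation ending is -ene.
The numbering direction is chosen so that numbering from this end puts the double bond at C-1 rather than C-6.
This places the double bond between C-1 and C-2; a fluoro group at C-5; an iodo group at C-1.
Substituent prefixes are cited in alphabetical order (multiplying prefixes like di-/tri- are ignored for ordering).
Putting it together: 5-fluoro-1-iodohept-1-ene.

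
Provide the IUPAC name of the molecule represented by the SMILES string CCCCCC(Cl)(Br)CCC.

4-bromo-4-chlorononane

The longest continuous carbon chain has 9 atoms, so the parent hydride is nonane.
Choose the numbering such that the substituent locant set {4,4} is lower than {6,6} at the first point of difference.
With this numbering: a bromo group at C-4; a chloro group at C-4.
Prefixes are listed alphabetically: bromo, chloro.
Assembling the pieces gives 4-bromo-4-chlorononane.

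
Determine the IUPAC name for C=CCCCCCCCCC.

undec-1-ene

Counting along the main chain through the multiple bond gives 11 carbons: the parent is undecane.
A C=C double bond in the chain gives the infix -ene-.
Choose the numbering such that numbering from this end puts the double bond at C-1 rather than C-10.
That gives the double bond between C-1 and C-2.
The name is undec-1-ene.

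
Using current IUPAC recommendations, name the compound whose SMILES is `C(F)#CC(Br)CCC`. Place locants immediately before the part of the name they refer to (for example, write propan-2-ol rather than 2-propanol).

3-bromo-1-fluorohex-1-yne

Counting along the main chain through the multiple bond gives 6 carbons: the parent is hexane.
There is one C≡C triple bond, indicated by the ending -yne.
Number the chain so that numbering from this end puts the triple bond at C-1 rather than C-5.
With this numbering: the triple bond between C-1 and C-2; a bromo group at C-3; a fluoro group at C-1.
Prefixes are listed alphabetically: bromo, fluoro.
Assembling the pieces gives 3-bromo-1-fluorohex-1-yne.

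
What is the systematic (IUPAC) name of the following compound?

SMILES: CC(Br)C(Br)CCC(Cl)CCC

2,3-dibromo-6-chlorononane

The longest continuous carbon chain has 9 atoms, so the parent hydride is nonane.
Number the chain so that the substituent locant set {2,3,6} is lower than {4,7,8} at the first point of difference.
That gives bromo groups at C-2 and C-3; a chloro group at C-6.
Substituent prefixes are cited in alphabetical order (multiplying prefixes like di-/tri- are ignored for ordering).
The name is 2,3-dibromo-6-chlorononane.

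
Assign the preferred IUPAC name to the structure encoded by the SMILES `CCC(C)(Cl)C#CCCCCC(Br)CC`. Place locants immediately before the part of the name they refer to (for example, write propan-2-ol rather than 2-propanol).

Counting along the main chain through the multiple bond gives 12 carbons: the parent is dodecane.
A C≡C triple bond in the chain gives the infix -yne-.
Choose the numbering such that numbering from this end puts the triple bond at C-4 rather than C-8.
With this numbering: the triple bond between C-4 and C-5; a bromo group at C-10; a chloro group at C-3; a methyl group at C-3.
Substituent prefixes are cited in alphabetical order (multiplying prefixes like di-/tri- are ignored for ordering).
The name is 10-bromo-3-chloro-3-methyldodec-4-yne.

10-bromo-3-chloro-3-methyldodec-4-yne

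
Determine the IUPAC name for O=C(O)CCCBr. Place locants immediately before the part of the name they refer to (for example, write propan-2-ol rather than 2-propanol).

4-bromobutanoic acid

The longest chain bearing the –COOH group is 4 carbons long (butane).
A carboxylic acid (terminal –COOH) is the principal characteristic group, giving the suffix -oic acid.
Choose the numbering such that the carboxylic acid carbon is C-1 by definition.
This places a bromo group at C-4.
Putting it together: 4-bromobutanoic acid.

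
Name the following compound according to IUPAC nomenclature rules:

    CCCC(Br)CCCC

The longest carbon chain is 8 atoms: the parent is octane.
The numbering direction is chosen so that the substituent locant set {4} is lower than {5} at the first point of difference.
This places a bromo group at C-4.
Putting it together: 4-bromooctane.

4-bromooctane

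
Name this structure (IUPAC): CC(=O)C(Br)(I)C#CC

3-bromo-3-iodohex-4-yn-2-one

The longest chain bearing the carbonyl and the multiple bond is 6 carbons long (hexane).
A ketone (C=O on an internal carbon) is the principal characteristic group, giving the suffix -one.
The chain contains a C≡C triple bond, so the unsaturation ending is -yne.
Choose the numbering such that numbering from this end puts the carbonyl group at C-2 rather than C-5.
With this numbering: the carbonyl at C-2; the triple bond between C-4 and C-5; a bromo group at C-3; an iodo group at C-3.
Substituent prefixes are cited in alphabetical order (multiplying prefixes like di-/tri- are ignored for ordering).
Putting it together: 3-bromo-3-iodohex-4-yn-2-one.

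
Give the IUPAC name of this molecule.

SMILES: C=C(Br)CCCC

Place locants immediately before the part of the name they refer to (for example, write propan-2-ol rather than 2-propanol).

The longest carbon chain that includes the multiple bond has 6 carbons, so the parent hydride is hexane.
A C=C double bond in the chain gives the infix -ene-.
Number the chain so that numbering from this end puts the double bond at C-1 rather than C-5.
That gives the double bond between C-1 and C-2; a bromo group at C-2.
Assembling the pieces gives 2-bromohex-1-ene.

2-bromohex-1-ene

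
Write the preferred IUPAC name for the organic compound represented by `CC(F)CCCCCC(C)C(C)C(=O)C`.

10-fluoro-3,4-dimethylundecan-2-one

The longest chain bearing the carbonyl is 11 carbons long (undecane).
The highest-priority functional group is a ketone (C=O on an internal carbon), so the name ends in -one.
The numbering direction is chosen so that numbering from this end puts the carbonyl group at C-2 rather than C-10.
That gives the carbonyl at C-2; a fluoro group at C-10; methyl groups at C-3 and C-4.
The substituents are ordered alphabetically, ignoring any di-/tri- multipliers.
Assembling the pieces gives 10-fluoro-3,4-dimethylundecan-2-one.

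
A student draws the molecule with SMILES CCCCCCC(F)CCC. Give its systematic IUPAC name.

The parent chain contains 10 carbons (decane).
Number the chain so that the substituent locant set {4} is lower than {7} at the first point of difference.
With this numbering: a fluoro group at C-4.
Putting it together: 4-fluorodecane.

4-fluorodecane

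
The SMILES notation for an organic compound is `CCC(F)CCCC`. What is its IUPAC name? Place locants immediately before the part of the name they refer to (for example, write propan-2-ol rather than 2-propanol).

The parent chain contains 7 carbons (heptane).
Choose the numbering such that the substituent locant set {3} is lower than {5} at the first point of difference.
With this numbering: a fluoro group at C-3.
Assembling the pieces gives 3-fluoroheptane.

3-fluoroheptane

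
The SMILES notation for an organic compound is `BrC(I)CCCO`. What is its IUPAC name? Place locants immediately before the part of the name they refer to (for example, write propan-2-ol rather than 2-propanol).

The longest chain bearing the –OH group is 4 carbons long (butane).
The principal characteristic group is an alcohol (–OH), named with the suffix -ol.
Number the chain so that numbering from this end puts the hydroxyl group at C-1 rather than C-4.
That gives the hydroxyl at C-1; a bromo group at C-4; an iodo group at C-4.
Prefixes are listed alphabetically: bromo, iodo.
Putting it together: 4-bromo-4-iodobutan-1-ol.

4-bromo-4-iodobutan-1-ol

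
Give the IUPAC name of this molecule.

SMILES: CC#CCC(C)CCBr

The longest carbon chain that includes the multiple bond has 7 carbons, so the parent hydride is heptane.
There is one C≡C triple bond, indicated by the ending -yne.
Number the chain so that numbering from this end puts the triple bond at C-2 rather than C-5.
That gives the triple bond between C-2 and C-3; a bromo group at C-7; a methyl group at C-5.
Substituent prefixes are cited in alphabetical order (multiplying prefixes like di-/tri- are ignored for ordering).
The name is 7-bromo-5-methylhept-2-yne.

7-bromo-5-methylhept-2-yne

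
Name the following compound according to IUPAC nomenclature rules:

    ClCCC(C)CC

1-chloro-3-methylpentane

The longest continuous carbon chain has 5 atoms, so the parent hydride is pentane.
The numbering direction is chosen so that the substituent locant set {1,3} is lower than {3,5} at the first point of difference.
This places a chloro group at C-1; a methyl group at C-3.
Substituent prefixes are cited in alphabetical order (multiplying prefixes like di-/tri- are ignored for ordering).
Assembling the pieces gives 1-chloro-3-methylpentane.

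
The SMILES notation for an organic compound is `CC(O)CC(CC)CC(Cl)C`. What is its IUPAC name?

The longest chain bearing the –OH group is 7 carbons long (heptane).
The highest-priority functional group is an alcohol (–OH), so the name ends in -ol.
Number the chain so that numbering from this end puts the hydroxyl group at C-2 rather than C-6.
With this numbering: the hydroxyl at C-2; a chloro group at C-6; an ethyl group at C-4.
Substituent prefixes are cited in alphabetical order (multiplying prefixes like di-/tri- are ignored for ordering).
The name is 6-chloro-4-ethylheptan-2-ol.

6-chloro-4-ethylheptan-2-ol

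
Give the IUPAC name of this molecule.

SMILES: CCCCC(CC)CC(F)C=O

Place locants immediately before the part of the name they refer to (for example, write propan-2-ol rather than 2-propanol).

4-ethyl-2-fluorooctanal

Counting along the main chain through the –CHO group gives 8 carbons: the parent is octane.
The highest-priority functional group is an aldehyde (terminal –CHO), so the name ends in -al.
Choose the numbering such that the aldehyde carbon is C-1 by definition.
That gives an ethyl group at C-4; a fluoro group at C-2.
Substituent prefixes are cited in alphabetical order (multiplying prefixes like di-/tri- are ignored for ordering).
Assembling the pieces gives 4-ethyl-2-fluorooctanal.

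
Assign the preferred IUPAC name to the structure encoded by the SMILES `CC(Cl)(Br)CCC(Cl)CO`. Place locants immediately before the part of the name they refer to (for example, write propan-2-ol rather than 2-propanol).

Counting along the main chain through the –OH group gives 6 carbons: the parent is hexane.
The highest-priority functional group is an alcohol (–OH), so the name ends in -ol.
The numbering direction is chosen so that numbering from this end puts the hydroxyl group at C-1 rather than C-6.
That gives the hydroxyl at C-1; a bromo group at C-5; chloro groups at C-2 and C-5.
Substituent prefixes are cited in alphabetical order (multiplying prefixes like di-/tri- are ignored for ordering).
Assembling the pieces gives 5-bromo-2,5-dichlorohexan-1-ol.

5-bromo-2,5-dichlorohexan-1-ol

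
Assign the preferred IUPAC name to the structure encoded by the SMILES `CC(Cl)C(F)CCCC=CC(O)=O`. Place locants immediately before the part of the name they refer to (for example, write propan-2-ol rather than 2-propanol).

The longest carbon chain that includes the –COOH group and the multiple bond has 9 carbons, so the parent hydride is nonane.
The principal characteristic group is a carboxylic acid (terminal –COOH), named with the suffix -oic acid.
A C=C double bond in the chain gives the infix -ene-.
Number the chain so that the carboxylic acid carbon is C-1 by definition.
This places the double bond between C-2 and C-3; a chloro group at C-8; a fluoro group at C-7.
The substituents are ordered alphabetically, ignoring any di-/tri- multipliers.
Assembling the pieces gives 8-chloro-7-fluoronon-2-enoic acid.

8-chloro-7-fluoronon-2-enoic acid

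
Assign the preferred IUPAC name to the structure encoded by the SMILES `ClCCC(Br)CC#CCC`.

6-bromo-8-chlorooct-3-yne

The longest carbon chain that includes the multiple bond has 8 carbons, so the parent hydride is octane.
There is one C≡C triple bond, indicated by the ending -yne.
The numbering direction is chosen so that numbering from this end puts the triple bond at C-3 rather than C-5.
That gives the triple bond between C-3 and C-4; a bromo group at C-6; a chloro group at C-8.
The substituents are ordered alphabetically, ignoring any di-/tri- multipliers.
Putting it together: 6-bromo-8-chlorooct-3-yne.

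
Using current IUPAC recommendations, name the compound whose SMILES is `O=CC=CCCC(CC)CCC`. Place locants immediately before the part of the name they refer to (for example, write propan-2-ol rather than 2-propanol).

The longest carbon chain that includes the –CHO group and the multiple bond has 9 carbons, so the parent hydride is nonane.
The highest-priority functional group is an aldehyde (terminal –CHO), so the name ends in -al.
The chain contains a C=C double bond, so the unsaturation ending is -ene.
The numbering direction is chosen so that the aldehyde carbon is C-1 by definition.
This places the double bond between C-2 and C-3; an ethyl group at C-6.
Assembling the pieces gives 6-ethylnon-2-enal.

6-ethylnon-2-enal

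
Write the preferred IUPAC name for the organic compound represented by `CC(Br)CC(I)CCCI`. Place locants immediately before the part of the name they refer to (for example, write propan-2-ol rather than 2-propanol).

6-bromo-1,4-diiodoheptane

The longest carbon chain is 7 atoms: the parent is heptane.
Choose the numbering such that the substituent locant set {1,4,6} is lower than {2,4,7} at the first point of difference.
With this numbering: a bromo group at C-6; iodo groups at C-1 and C-4.
Prefixes are listed alphabetically: bromo, iodo.
The name is 6-bromo-1,4-diiodoheptane.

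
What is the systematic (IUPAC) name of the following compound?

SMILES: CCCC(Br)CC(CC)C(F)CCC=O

7-bromo-5-ethyl-4-fluorodecanal

Counting along the main chain through the –CHO group gives 10 carbons: the parent is decane.
The highest-priority functional group is an aldehyde (terminal –CHO), so the name ends in -al.
Choose the numbering such that the aldehyde carbon is C-1 by definition.
That gives a bromo group at C-7; an ethyl group at C-5; a fluoro group at C-4.
Prefixes are listed alphabetically: bromo, ethyl, fluoro.
Putting it together: 7-bromo-5-ethyl-4-fluorodecanal.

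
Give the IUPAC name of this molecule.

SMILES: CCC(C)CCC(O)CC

The longest carbon chain that includes the –OH group has 8 carbons, so the parent hydride is octane.
An alcohol (–OH) is the principal characteristic group, giving the suffix -ol.
The numbering direction is chosen so that numbering from this end puts the hydroxyl group at C-3 rather than C-6.
This places the hydroxyl at C-3; a methyl group at C-6.
The name is 6-methyloctan-3-ol.

6-methyloctan-3-ol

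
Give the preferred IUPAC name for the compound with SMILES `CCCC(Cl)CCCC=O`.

5-chlorooctanal

Counting along the main chain through the –CHO group gives 8 carbons: the parent is octane.
The principal characteristic group is an aldehyde (terminal –CHO), named with the suffix -al.
The numbering direction is chosen so that the aldehyde carbon is C-1 by definition.
That gives a chloro group at C-5.
Assembling the pieces gives 5-chlorooctanal.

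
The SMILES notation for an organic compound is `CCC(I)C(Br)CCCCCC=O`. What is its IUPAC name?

7-bromo-8-iododecanal

Counting along the main chain through the –CHO group gives 10 carbons: the parent is decane.
The principal characteristic group is an aldehyde (terminal –CHO), named with the suffix -al.
Choose the numbering such that the aldehyde carbon is C-1 by definition.
That gives a bromo group at C-7; an iodo group at C-8.
Substituent prefixes are cited in alphabetical order (multiplying prefixes like di-/tri- are ignored for ordering).
The name is 7-bromo-8-iododecanal.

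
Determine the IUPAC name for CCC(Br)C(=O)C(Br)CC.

The longest chain bearing the carbonyl is 7 carbons long (heptane).
A ketone (C=O on an internal carbon) is the principal characteristic group, giving the suffix -one.
Both numbering directions give the same locant set; either may be used.
With this numbering: the carbonyl at C-4; bromo groups at C-3 and C-5.
The name is 3,5-dibromoheptan-4-one.

3,5-dibromoheptan-4-one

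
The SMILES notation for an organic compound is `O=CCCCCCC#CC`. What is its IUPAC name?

The longest carbon chain that includes the –CHO group and the multiple bond has 9 carbons, so the parent hydride is nonane.
An aldehyde (terminal –CHO) is the principal characteristic group, giving the suffix -al.
The chain contains a C≡C triple bond, so the unsaturation ending is -yne.
Number the chain so that the aldehyde carbon is C-1 by definition.
With this numbering: the triple bond between C-7 and C-8.
Putting it together: non-7-ynal.

non-7-ynal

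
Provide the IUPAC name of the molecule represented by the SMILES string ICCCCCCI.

1,6-diiodohexane

The parent chain contains 6 carbons (hexane).
Both numbering directions give the same locant set; either may be used.
That gives iodo groups at C-1 and C-6.
The name is 1,6-diiodohexane.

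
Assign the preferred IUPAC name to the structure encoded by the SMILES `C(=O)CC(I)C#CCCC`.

3-iodooct-4-ynal

Counting along the main chain through the –CHO group and the multiple bond gives 8 carbons: the parent is octane.
The principal characteristic group is an aldehyde (terminal –CHO), named with the suffix -al.
The chain contains a C≡C triple bond, so the unsaturation ending is -yne.
The numbering direction is chosen so that the aldehyde carbon is C-1 by definition.
That gives the triple bond between C-4 and C-5; an iodo group at C-3.
Assembling the pieces gives 3-iodooct-4-ynal.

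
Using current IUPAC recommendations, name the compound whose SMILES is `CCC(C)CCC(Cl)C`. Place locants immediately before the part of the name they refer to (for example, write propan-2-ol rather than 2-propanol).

2-chloro-5-methylheptane

The parent chain contains 7 carbons (heptane).
The numbering direction is chosen so that the substituent locant set {2,5} is lower than {3,6} at the first point of difference.
That gives a chloro group at C-2; a methyl group at C-5.
Substituent prefixes are cited in alphabetical order (multiplying prefixes like di-/tri- are ignored for ordering).
The name is 2-chloro-5-methylheptane.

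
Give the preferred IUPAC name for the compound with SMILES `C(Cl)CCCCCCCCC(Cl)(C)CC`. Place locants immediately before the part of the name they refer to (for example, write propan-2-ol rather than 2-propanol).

The longest continuous carbon chain has 12 atoms, so the parent hydride is dodecane.
The numbering direction is chosen so that the substituent locant set {1,10,10} is lower than {3,3,12} at the first point of difference.
This places chloro groups at C-1 and C-10; a methyl group at C-10.
The substituents are ordered alphabetically, ignoring any di-/tri- multipliers.
Putting it together: 1,10-dichloro-10-methyldodecane.

1,10-dichloro-10-methyldodecane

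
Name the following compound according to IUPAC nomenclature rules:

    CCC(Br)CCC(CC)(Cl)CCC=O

The longest carbon chain that includes the –CHO group has 9 carbons, so the parent hydride is nonane.
The principal characteristic group is an aldehyde (terminal –CHO), named with the suffix -al.
Number the chain so that the aldehyde carbon is C-1 by definition.
With this numbering: a bromo group at C-7; a chloro group at C-4; an ethyl group at C-4.
Substituent prefixes are cited in alphabetical order (multiplying prefixes like di-/tri- are ignored for ordering).
Putting it together: 7-bromo-4-chloro-4-ethylnonanal.

7-bromo-4-chloro-4-ethylnonanal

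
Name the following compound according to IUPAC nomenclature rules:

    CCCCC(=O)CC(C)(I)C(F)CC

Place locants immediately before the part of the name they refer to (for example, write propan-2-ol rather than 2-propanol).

8-fluoro-7-iodo-7-methyldecan-5-one

Counting along the main chain through the carbonyl gives 10 carbons: the parent is decane.
The principal characteristic group is a ketone (C=O on an internal carbon), named with the suffix -one.
The numbering direction is chosen so that numbering from this end puts the carbonyl group at C-5 rather than C-6.
With this numbering: the carbonyl at C-5; a fluoro group at C-8; an iodo group at C-7; a methyl group at C-7.
Substituent prefixes are cited in alphabetical order (multiplying prefixes like di-/tri- are ignored for ordering).
Putting it together: 8-fluoro-7-iodo-7-methyldecan-5-one.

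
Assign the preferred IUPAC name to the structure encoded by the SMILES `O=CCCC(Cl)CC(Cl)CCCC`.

Counting along the main chain through the –CHO group gives 10 carbons: the parent is decane.
The principal characteristic group is an aldehyde (terminal –CHO), named with the suffix -al.
The numbering direction is chosen so that the aldehyde carbon is C-1 by definition.
With this numbering: chloro groups at C-4 and C-6.
Assembling the pieces gives 4,6-dichlorodecanal.

4,6-dichlorodecanal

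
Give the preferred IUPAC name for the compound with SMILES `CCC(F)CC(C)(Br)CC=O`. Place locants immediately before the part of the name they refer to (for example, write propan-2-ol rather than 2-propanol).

The longest chain bearing the –CHO group is 7 carbons long (heptane).
An aldehyde (terminal –CHO) is the principal characteristic group, giving the suffix -al.
Number the chain so that the aldehyde carbon is C-1 by definition.
This places a bromo group at C-3; a fluoro group at C-5; a methyl group at C-3.
Prefixes are listed alphabetically: bromo, fluoro, methyl.
Putting it together: 3-bromo-5-fluoro-3-methylheptanal.

3-bromo-5-fluoro-3-methylheptanal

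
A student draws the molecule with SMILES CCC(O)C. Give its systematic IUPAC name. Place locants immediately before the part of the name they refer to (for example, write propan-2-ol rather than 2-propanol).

The longest chain bearing the –OH group is 4 carbons long (butane).
The principal characteristic group is an alcohol (–OH), named with the suffix -ol.
Number the chain so that numbering from this end puts the hydroxyl group at C-2 rather than C-3.
This places the hydroxyl at C-2.
Putting it together: butan-2-ol.

butan-2-ol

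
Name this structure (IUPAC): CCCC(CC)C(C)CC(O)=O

The longest carbon chain that includes the –COOH group has 7 carbons, so the parent hydride is heptane.
The highest-priority functional group is a carboxylic acid (terminal –COOH), so the name ends in -oic acid.
Choose the numbering such that the carboxylic acid carbon is C-1 by definition.
That gives an ethyl group at C-4; a methyl group at C-3.
Prefixes are listed alphabetically: ethyl, methyl.
Assembling the pieces gives 4-ethyl-3-methylheptanoic acid.

4-ethyl-3-methylheptanoic acid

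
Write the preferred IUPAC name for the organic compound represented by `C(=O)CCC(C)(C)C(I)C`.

5-iodo-4,4-dimethylhexanal

The longest chain bearing the –CHO group is 6 carbons long (hexane).
The principal characteristic group is an aldehyde (terminal –CHO), named with the suffix -al.
Number the chain so that the aldehyde carbon is C-1 by definition.
This places an iodo group at C-5; two methyl groups at C-4.
The substituents are ordered alphabetically, ignoring any di-/tri- multipliers.
The name is 5-iodo-4,4-dimethylhexanal.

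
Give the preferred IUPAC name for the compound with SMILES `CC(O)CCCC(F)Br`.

6-bromo-6-fluorohexan-2-ol

The longest chain bearing the –OH group is 6 carbons long (hexane).
An alcohol (–OH) is the principal characteristic group, giving the suffix -ol.
The numbering direction is chosen so that numbering from this end puts the hydroxyl group at C-2 rather than C-5.
With this numbering: the hydroxyl at C-2; a bromo group at C-6; a fluoro group at C-6.
Substituent prefixes are cited in alphabetical order (multiplying prefixes like di-/tri- are ignored for ordering).
Assembling the pieces gives 6-bromo-6-fluorohexan-2-ol.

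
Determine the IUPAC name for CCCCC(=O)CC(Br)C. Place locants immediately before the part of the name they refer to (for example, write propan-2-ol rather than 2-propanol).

The longest carbon chain that includes the carbonyl has 8 carbons, so the parent hydride is octane.
The highest-priority functional group is a ketone (C=O on an internal carbon), so the name ends in -one.
The numbering direction is chosen so that numbering from this end puts the carbonyl group at C-4 rather than C-5.
That gives the carbonyl at C-4; a bromo group at C-2.
Assembling the pieces gives 2-bromooctan-4-one.

2-bromooctan-4-one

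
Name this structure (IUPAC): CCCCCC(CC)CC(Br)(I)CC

The parent chain contains 10 carbons (decane).
The numbering direction is chosen so that the substituent locant set {3,3,5} is lower than {6,8,8} at the first point of difference.
With this numbering: a bromo group at C-3; an ethyl group at C-5; an iodo group at C-3.
Prefixes are listed alphabetically: bromo, ethyl, iodo.
Putting it together: 3-bromo-5-ethyl-3-iododecane.

3-bromo-5-ethyl-3-iododecane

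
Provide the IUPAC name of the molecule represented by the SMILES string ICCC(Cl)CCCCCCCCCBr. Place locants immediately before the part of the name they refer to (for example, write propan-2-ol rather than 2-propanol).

12-bromo-3-chloro-1-iodododecane

The longest continuous carbon chain has 12 atoms, so the parent hydride is dodecane.
Choose the numbering such that the substituent locant set {1,3,12} is lower than {1,10,12} at the first point of difference.
With this numbering: a bromo group at C-12; a chloro group at C-3; an iodo group at C-1.
Prefixes are listed alphabetically: bromo, chloro, iodo.
Assembling the pieces gives 12-bromo-3-chloro-1-iodododecane.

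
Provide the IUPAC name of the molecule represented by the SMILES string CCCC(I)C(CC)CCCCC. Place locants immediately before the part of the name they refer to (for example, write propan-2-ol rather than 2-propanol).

5-ethyl-4-iododecane

The longest carbon chain is 10 atoms: the parent is decane.
The numbering direction is chosen so that the substituent locant set {4,5} is lower than {6,7} at the first point of difference.
With this numbering: an ethyl group at C-5; an iodo group at C-4.
The substituents are ordered alphabetically, ignoring any di-/tri- multipliers.
Assembling the pieces gives 5-ethyl-4-iododecane.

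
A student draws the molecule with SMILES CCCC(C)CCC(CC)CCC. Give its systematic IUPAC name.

4-ethyl-7-methyldecane

The parent chain contains 10 carbons (decane).
The numbering direction is chosen so that the locant sets are identical either way, so the alphabetically earlier ethyl substituent takes the lower locant (4 rather than 7).
That gives an ethyl group at C-4; a methyl group at C-7.
Prefixes are listed alphabetically: ethyl, methyl.
Putting it together: 4-ethyl-7-methyldecane.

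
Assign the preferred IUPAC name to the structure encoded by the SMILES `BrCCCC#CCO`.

The longest chain bearing the –OH group and the multiple bond is 6 carbons long (hexane).
The principal characteristic group is an alcohol (–OH), named with the suffix -ol.
A C≡C triple bond in the chain gives the infix -yne-.
Number the chain so that numbering from this end puts the hydroxyl group at C-1 rather than C-6.
This places the hydroxyl at C-1; the triple bond between C-2 and C-3; a bromo group at C-6.
Putting it together: 6-bromohex-2-yn-1-ol.

6-bromohex-2-yn-1-ol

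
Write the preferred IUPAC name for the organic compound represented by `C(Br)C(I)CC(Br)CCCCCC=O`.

7,10-dibromo-9-iododecanal

The longest chain bearing the –CHO group is 10 carbons long (decane).
The principal characteristic group is an aldehyde (terminal –CHO), named with the suffix -al.
The numbering direction is chosen so that the aldehyde carbon is C-1 by definition.
With this numbering: bromo groups at C-7 and C-10; an iodo group at C-9.
The substituents are ordered alphabetically, ignoring any di-/tri- multipliers.
Assembling the pieces gives 7,10-dibromo-9-iododecanal.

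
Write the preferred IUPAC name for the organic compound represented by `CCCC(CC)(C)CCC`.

4-ethyl-4-methylheptane

The longest continuous carbon chain has 7 atoms, so the parent hydride is heptane.
Numbering from either end gives identical locants here.
With this numbering: an ethyl group at C-4; a methyl group at C-4.
Prefixes are listed alphabetically: ethyl, methyl.
The name is 4-ethyl-4-methylheptane.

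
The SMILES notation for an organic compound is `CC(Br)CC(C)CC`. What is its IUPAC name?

The parent chain contains 6 carbons (hexane).
Choose the numbering such that the substituent locant set {2,4} is lower than {3,5} at the first point of difference.
With this numbering: a bromo group at C-2; a methyl group at C-4.
The substituents are ordered alphabetically, ignoring any di-/tri- multipliers.
The name is 2-bromo-4-methylhexane.

2-bromo-4-methylhexane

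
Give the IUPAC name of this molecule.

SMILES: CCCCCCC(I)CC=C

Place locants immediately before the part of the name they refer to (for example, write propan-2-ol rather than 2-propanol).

4-iododec-1-ene

The longest carbon chain that includes the multiple bond has 10 carbons, so the parent hydride is decane.
A C=C double bond in the chain gives the infix -ene-.
The numbering direction is chosen so that numbering from this end puts the double bond at C-1 rather than C-9.
That gives the double bond between C-1 and C-2; an iodo group at C-4.
The name is 4-iododec-1-ene.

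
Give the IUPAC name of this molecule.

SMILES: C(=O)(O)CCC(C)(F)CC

4-fluoro-4-methylhexanoic acid

The longest chain bearing the –COOH group is 6 carbons long (hexane).
The highest-priority functional group is a carboxylic acid (terminal –COOH), so the name ends in -oic acid.
The numbering direction is chosen so that the carboxylic acid carbon is C-1 by definition.
That gives a fluoro group at C-4; a methyl group at C-4.
Substituent prefixes are cited in alphabetical order (multiplying prefixes like di-/tri- are ignored for ordering).
Putting it together: 4-fluoro-4-methylhexanoic acid.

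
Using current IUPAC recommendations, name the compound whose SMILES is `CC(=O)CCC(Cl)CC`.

5-chloroheptan-2-one

The longest chain bearing the carbonyl is 7 carbons long (heptane).
The highest-priority functional group is a ketone (C=O on an internal carbon), so the name ends in -one.
Choose the numbering such that numbering from this end puts the carbonyl group at C-2 rather than C-6.
That gives the carbonyl at C-2; a chloro group at C-5.
Putting it together: 5-chloroheptan-2-one.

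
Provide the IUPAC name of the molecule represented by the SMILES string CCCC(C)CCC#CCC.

The longest carbon chain that includes the multiple bond has 10 carbons, so the parent hydride is decane.
A C≡C triple bond in the chain gives the infix -yne-.
The numbering direction is chosen so that numbering from this end puts the triple bond at C-3 rather than C-7.
That gives the triple bond between C-3 and C-4; a methyl group at C-7.
Putting it together: 7-methyldec-3-yne.

7-methyldec-3-yne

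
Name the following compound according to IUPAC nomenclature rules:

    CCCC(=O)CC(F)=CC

The longest carbon chain that includes the carbonyl and the multiple bond has 8 carbons, so the parent hydride is octane.
A ketone (C=O on an internal carbon) is the principal characteristic group, giving the suffix -one.
There is one C=C double bond, indicated by the ending -ene.
Choose the numbering such that numbering from this end puts the carbonyl group at C-4 rather than C-5.
That gives the carbonyl at C-4; the double bond between C-6 and C-7; a fluoro group at C-6.
Assembling the pieces gives 6-fluorooct-6-en-4-one.

6-fluorooct-6-en-4-one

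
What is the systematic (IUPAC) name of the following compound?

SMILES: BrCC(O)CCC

1-bromopentan-2-ol

The longest chain bearing the –OH group is 5 carbons long (pentane).
The highest-priority functional group is an alcohol (–OH), so the name ends in -ol.
The numbering direction is chosen so that numbering from this end puts the hydroxyl group at C-2 rather than C-4.
With this numbering: the hydroxyl at C-2; a bromo group at C-1.
The name is 1-bromopentan-2-ol.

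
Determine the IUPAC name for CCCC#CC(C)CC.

The longest carbon chain that includes the multiple bond has 8 carbons, so the parent hydride is octane.
A C≡C triple bond in the chain gives the infix -yne-.
Choose the numbering such that the substituent locant set {3} is lower than {6} at the first point of difference.
With this numbering: the triple bond between C-4 and C-5; a methyl group at C-3.
Putting it together: 3-methyloct-4-yne.

3-methyloct-4-yne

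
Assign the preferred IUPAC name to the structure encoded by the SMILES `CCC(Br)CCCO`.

The longest chain bearing the –OH group is 6 carbons long (hexane).
The highest-priority functional group is an alcohol (–OH), so the name ends in -ol.
Number the chain so that numbering from this end puts the hydroxyl group at C-1 rather than C-6.
This places the hydroxyl at C-1; a bromo group at C-4.
Putting it together: 4-bromohexan-1-ol.

4-bromohexan-1-ol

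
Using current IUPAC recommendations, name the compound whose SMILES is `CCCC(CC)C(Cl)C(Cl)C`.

The parent chain contains 7 carbons (heptane).
Number the chain so that the substituent locant set {2,3,4} is lower than {4,5,6} at the first point of difference.
With this numbering: chloro groups at C-2 and C-3; an ethyl group at C-4.
Prefixes are listed alphabetically: chloro, ethyl.
Putting it together: 2,3-dichloro-4-ethylheptane.

2,3-dichloro-4-ethylheptane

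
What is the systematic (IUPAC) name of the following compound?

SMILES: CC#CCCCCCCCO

Counting along the main chain through the –OH group and the multiple bond gives 10 carbons: the parent is decane.
The principal characteristic group is an alcohol (–OH), named with the suffix -ol.
There is one C≡C triple bond, indicated by the ending -yne.
Number the chain so that numbering from this end puts the hydroxyl group at C-1 rather than C-10.
With this numbering: the hydroxyl at C-1; the triple bond between C-8 and C-9.
The name is dec-8-yn-1-ol.

dec-8-yn-1-ol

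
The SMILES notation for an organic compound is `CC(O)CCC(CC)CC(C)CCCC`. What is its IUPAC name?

The longest chain bearing the –OH group is 11 carbons long (undecane).
The principal characteristic group is an alcohol (–OH), named with the suffix -ol.
The numbering direction is chosen so that numbering from this end puts the hydroxyl group at C-2 rather than C-10.
That gives the hydroxyl at C-2; an ethyl group at C-5; a methyl group at C-7.
Prefixes are listed alphabetically: ethyl, methyl.
Putting it together: 5-ethyl-7-methylundecan-2-ol.

5-ethyl-7-methylundecan-2-ol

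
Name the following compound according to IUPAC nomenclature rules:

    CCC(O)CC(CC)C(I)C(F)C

5-ethyl-7-fluoro-6-iodooctan-3-ol

Counting along the main chain through the –OH group gives 8 carbons: the parent is octane.
The principal characteristic group is an alcohol (–OH), named with the suffix -ol.
The numbering direction is chosen so that numbering from this end puts the hydroxyl group at C-3 rather than C-6.
With this numbering: the hydroxyl at C-3; an ethyl group at C-5; a fluoro group at C-7; an iodo group at C-6.
The substituents are ordered alphabetically, ignoring any di-/tri- multipliers.
The name is 5-ethyl-7-fluoro-6-iodooctan-3-ol.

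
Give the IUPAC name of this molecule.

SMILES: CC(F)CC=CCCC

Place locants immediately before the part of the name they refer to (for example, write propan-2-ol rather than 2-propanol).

Counting along the main chain through the multiple bond gives 8 carbons: the parent is octane.
The chain contains a C=C double bond, so the unsaturation ending is -ene.
Choose the numbering such that the substituent locant set {2} is lower than {7} at the first point of difference.
This places the double bond between C-4 and C-5; a fluoro group at C-2.
Putting it together: 2-fluorooct-4-ene.

2-fluorooct-4-ene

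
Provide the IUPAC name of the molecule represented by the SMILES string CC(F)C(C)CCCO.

The longest carbon chain that includes the –OH group has 6 carbons, so the parent hydride is hexane.
The highest-priority functional group is an alcohol (–OH), so the name ends in -ol.
The numbering direction is chosen so that numbering from this end puts the hydroxyl group at C-1 rather than C-6.
With this numbering: the hydroxyl at C-1; a fluoro group at C-5; a methyl group at C-4.
Prefixes are listed alphabetically: fluoro, methyl.
The name is 5-fluoro-4-methylhexan-1-ol.

5-fluoro-4-methylhexan-1-ol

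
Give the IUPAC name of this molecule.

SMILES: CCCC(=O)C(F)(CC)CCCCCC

The longest chain bearing the carbonyl is 11 carbons long (undecane).
A ketone (C=O on an internal carbon) is the principal characteristic group, giving the suffix -one.
Choose the numbering such that numbering from this end puts the carbonyl group at C-4 rather than C-8.
This places the carbonyl at C-4; an ethyl group at C-5; a fluoro group at C-5.
The substituents are ordered alphabetically, ignoring any di-/tri- multipliers.
Assembling the pieces gives 5-ethyl-5-fluoroundecan-4-one.

5-ethyl-5-fluoroundecan-4-one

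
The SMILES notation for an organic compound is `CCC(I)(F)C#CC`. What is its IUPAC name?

The longest carbon chain that includes the multiple bond has 6 carbons, so the parent hydride is hexane.
The chain contains a C≡C triple bond, so the unsaturation ending is -yne.
Choose the numbering such that numbering from this end puts the triple bond at C-2 rather than C-4.
With this numbering: the triple bond between C-2 and C-3; a fluoro group at C-4; an iodo group at C-4.
Prefixes are listed alphabetically: fluoro, iodo.
Putting it together: 4-fluoro-4-iodohex-2-yne.

4-fluoro-4-iodohex-2-yne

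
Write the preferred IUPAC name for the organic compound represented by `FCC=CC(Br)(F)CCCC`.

4-bromo-1,4-difluorooct-2-ene

The longest carbon chain that includes the multiple bond has 8 carbons, so the parent hydride is octane.
The chain contains a C=C double bond, so the unsaturation ending is -ene.
The numbering direction is chosen so that numbering from this end puts the double bond at C-2 rather than C-6.
That gives the double bond between C-2 and C-3; a bromo group at C-4; fluoro groups at C-1 and C-4.
Substituent prefixes are cited in alphabetical order (multiplying prefixes like di-/tri- are ignored for ordering).
The name is 4-bromo-1,4-difluorooct-2-ene.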